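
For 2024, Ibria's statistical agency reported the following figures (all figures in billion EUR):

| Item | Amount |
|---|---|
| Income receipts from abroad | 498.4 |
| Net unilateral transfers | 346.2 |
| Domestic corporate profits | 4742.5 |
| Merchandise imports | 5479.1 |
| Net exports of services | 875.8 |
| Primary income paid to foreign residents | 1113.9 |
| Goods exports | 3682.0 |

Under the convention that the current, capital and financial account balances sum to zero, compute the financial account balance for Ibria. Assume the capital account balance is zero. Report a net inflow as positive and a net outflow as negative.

1190.6

Goods balance = 3682.0 - 5479.1 = -1797.1
Services balance = 875.8
Trade balance (goods + services) = -1797.1 + 875.8 = -921.3
Net primary income = 498.4 - 1113.9 = -615.5
Net secondary income = 346.2
Current account = -921.3 + (-615.5) + 346.2 = -1190.6
Financial account = -(-1190.6) = 1190.6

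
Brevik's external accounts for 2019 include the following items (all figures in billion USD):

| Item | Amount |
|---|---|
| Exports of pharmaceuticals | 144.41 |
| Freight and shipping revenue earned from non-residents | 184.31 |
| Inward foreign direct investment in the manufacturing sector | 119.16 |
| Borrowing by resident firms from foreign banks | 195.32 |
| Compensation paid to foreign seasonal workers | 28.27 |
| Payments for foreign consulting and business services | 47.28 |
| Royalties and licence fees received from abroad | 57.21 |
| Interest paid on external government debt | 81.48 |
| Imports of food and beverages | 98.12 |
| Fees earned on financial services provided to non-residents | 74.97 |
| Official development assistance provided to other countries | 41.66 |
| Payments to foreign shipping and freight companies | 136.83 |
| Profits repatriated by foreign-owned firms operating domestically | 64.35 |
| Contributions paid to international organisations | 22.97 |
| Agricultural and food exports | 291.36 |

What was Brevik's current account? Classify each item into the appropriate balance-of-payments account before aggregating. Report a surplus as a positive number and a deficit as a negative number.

231.30

Goods: 144.41 + 291.36 - 98.12 = 337.65
Services: 57.21 + 74.97 - 136.83 - 47.28 + 184.31 = 132.38
Primary income: -28.27 - 64.35 - 81.48 = -174.10
Secondary income: -22.97 - 41.66 = -64.63
Current account = 337.65 + 132.38 + (-174.10) + (-64.63) = 231.30
(Excluded from the current account — financial account: inward foreign direct investment in the manufacturing sector 119.16, borrowing by resident firms from foreign banks 195.32.)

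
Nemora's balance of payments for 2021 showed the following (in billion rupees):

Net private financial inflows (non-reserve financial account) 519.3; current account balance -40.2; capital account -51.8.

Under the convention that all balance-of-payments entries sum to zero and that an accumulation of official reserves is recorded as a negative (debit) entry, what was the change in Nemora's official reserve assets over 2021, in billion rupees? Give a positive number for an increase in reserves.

427.3

Official reserve transactions balance = -((-40.2) + (-51.8) + 519.3) = -427.3
An accumulation of reserves is recorded as a debit (negative entry), so the change in the stock of reserves is the negative of that balance.
Change in official reserves = -(-427.3) = 427.3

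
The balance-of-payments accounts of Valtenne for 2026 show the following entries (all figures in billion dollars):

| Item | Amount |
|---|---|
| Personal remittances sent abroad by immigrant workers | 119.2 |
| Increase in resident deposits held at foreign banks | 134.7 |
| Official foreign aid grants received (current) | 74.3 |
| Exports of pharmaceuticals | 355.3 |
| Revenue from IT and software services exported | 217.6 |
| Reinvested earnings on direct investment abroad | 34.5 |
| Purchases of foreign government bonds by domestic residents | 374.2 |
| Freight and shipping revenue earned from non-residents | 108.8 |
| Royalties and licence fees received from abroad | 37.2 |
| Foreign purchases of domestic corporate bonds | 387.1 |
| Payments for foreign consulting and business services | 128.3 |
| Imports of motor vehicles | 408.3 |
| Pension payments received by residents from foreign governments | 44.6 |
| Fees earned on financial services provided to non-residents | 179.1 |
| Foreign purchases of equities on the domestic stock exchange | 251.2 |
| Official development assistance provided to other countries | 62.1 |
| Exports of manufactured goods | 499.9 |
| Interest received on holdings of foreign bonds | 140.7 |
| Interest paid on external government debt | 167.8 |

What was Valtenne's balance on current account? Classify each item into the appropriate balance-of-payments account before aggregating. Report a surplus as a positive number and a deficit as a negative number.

806.3

Goods: 499.9 + 355.3 - 408.3 = 446.9
Services: 37.2 - 128.3 + 179.1 + 217.6 + 108.8 = 414.4
Primary income: -167.8 + 34.5 + 140.7 = 7.4
Secondary income: -62.1 + 74.3 - 119.2 + 44.6 = -62.4
Current account = 446.9 + 414.4 + 7.4 + (-62.4) = 806.3
(Excluded from the current account — financial account: increase in resident deposits held at foreign banks 134.7, purchases of foreign government bonds by domestic residents 374.2, foreign purchases of domestic corporate bonds 387.1, foreign purchases of equities on the domestic stock exchange 251.2.)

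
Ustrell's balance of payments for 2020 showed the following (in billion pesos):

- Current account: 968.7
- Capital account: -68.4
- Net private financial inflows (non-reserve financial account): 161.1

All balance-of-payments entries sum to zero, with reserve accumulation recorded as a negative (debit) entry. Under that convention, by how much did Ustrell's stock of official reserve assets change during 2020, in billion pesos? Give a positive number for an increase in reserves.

1061.4

Official reserve transactions balance = -(968.7 + (-68.4) + 161.1) = -1061.4
An accumulation of reserves is recorded as a debit (negative entry), so the change in the stock of reserves is the negative of that balance.
Change in official reserves = -(-1061.4) = 1061.4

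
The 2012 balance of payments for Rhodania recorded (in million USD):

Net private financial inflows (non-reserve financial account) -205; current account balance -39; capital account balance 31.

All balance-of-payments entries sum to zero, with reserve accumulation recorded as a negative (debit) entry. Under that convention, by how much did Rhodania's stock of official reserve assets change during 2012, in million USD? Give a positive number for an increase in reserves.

-213

Official reserve transactions balance = -((-39) + 31 + (-205)) = 213
An accumulation of reserves is recorded as a debit (negative entry), so the change in the stock of reserves is the negative of that balance.
Change in official reserves = -(213) = -213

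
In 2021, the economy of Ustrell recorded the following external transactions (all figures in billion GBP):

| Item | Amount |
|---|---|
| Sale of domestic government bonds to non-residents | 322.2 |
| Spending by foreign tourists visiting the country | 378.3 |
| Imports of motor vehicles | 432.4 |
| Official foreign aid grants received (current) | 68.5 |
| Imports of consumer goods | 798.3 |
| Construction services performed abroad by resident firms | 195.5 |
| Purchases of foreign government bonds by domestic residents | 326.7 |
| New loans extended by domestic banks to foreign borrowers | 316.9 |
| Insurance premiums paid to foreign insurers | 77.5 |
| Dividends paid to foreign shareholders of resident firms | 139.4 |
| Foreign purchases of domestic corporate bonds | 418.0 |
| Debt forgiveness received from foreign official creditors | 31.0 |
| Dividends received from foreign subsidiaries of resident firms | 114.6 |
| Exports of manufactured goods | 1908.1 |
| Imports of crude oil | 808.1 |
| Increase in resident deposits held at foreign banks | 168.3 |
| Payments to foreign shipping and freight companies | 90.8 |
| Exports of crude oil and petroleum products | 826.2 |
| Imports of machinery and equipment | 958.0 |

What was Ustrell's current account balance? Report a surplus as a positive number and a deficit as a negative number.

Goods: 1908.1 - 808.1 + 826.2 - 958.0 - 432.4 - 798.3 = -262.5
Services: 195.5 + 378.3 - 90.8 - 77.5 = 405.5
Primary income: 114.6 - 139.4 = -24.8
Secondary income: 68.5
Current account = (-262.5) + 405.5 + (-24.8) + 68.5 = 186.7
(Excluded from the current account — financial account: sale of domestic government bonds to non-residents 322.2, purchases of foreign government bonds by domestic residents 326.7, new loans extended by domestic banks to foreign borrowers 316.9, foreign purchases of domestic corporate bonds 418.0, increase in resident deposits held at foreign banks 168.3; capital account: debt forgiveness received from foreign official creditors 31.0.)

186.7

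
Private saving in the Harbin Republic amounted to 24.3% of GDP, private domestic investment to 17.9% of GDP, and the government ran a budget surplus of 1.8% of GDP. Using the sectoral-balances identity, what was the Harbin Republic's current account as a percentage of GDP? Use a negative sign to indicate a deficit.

8.2

By the sectoral-balances identity, CA = (S_private - I) + (T - G).
Private balance = 24.3 - 17.9 = 6.4
Government balance (T - G) = 1.8
CA = 6.4 + 1.8 = 8.2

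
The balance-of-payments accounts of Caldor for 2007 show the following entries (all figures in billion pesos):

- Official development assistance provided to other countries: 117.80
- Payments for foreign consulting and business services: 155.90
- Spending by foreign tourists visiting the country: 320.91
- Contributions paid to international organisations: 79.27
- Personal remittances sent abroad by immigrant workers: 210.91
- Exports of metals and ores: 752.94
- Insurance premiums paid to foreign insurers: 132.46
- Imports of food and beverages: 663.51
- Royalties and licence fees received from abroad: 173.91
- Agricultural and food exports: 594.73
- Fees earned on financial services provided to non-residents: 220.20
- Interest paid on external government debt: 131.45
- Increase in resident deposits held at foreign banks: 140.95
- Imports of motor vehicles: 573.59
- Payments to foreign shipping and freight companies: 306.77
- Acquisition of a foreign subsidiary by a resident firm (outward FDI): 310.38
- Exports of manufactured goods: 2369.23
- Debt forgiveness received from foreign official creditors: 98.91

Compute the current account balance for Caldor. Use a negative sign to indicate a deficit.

Goods: 594.73 + 2369.23 - 573.59 - 663.51 + 752.94 = 2479.80
Services: -306.77 - 132.46 + 220.20 + 173.91 + 320.91 - 155.90 = 119.89
Primary income: -131.45
Secondary income: -79.27 - 117.80 - 210.91 = -407.98
Current account = 2479.80 + 119.89 + (-131.45) + (-407.98) = 2060.26
(Excluded from the current account — financial account: increase in resident deposits held at foreign banks 140.95, acquisition of a foreign subsidiary by a resident firm (outward FDI) 310.38; capital account: debt forgiveness received from foreign official creditors 98.91.)

2060.26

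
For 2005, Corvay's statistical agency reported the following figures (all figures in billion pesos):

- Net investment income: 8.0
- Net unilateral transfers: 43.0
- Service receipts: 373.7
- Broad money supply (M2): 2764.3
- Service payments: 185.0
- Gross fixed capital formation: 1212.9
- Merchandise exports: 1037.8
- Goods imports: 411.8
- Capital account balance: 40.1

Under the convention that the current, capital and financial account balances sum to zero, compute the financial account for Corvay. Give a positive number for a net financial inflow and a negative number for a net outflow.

-905.8

Goods balance = 1037.8 - 411.8 = 626.0
Services balance = 373.7 - 185.0 = 188.7
Trade balance (goods + services) = 626.0 + 188.7 = 814.7
Net primary income = 8.0
Net secondary income = 43.0
Current account = 814.7 + 8.0 + 43.0 = 865.7
Financial account = -(865.7 + 40.1) = -905.8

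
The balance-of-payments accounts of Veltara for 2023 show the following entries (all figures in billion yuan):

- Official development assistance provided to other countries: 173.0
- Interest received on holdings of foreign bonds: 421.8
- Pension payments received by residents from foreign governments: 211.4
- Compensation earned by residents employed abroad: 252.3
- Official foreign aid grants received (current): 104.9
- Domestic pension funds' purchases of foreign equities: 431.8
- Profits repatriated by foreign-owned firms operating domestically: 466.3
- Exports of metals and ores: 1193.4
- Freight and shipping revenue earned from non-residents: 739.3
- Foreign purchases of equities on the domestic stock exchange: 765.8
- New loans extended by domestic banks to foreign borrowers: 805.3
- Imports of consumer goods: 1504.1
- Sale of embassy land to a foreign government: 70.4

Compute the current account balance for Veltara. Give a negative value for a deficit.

779.7

Goods: 1193.4 - 1504.1 = -310.7
Services: 739.3
Primary income: 421.8 + 252.3 - 466.3 = 207.8
Secondary income: 104.9 + 211.4 - 173.0 = 143.3
Current account = (-310.7) + 739.3 + 207.8 + 143.3 = 779.7
(Excluded from the current account — financial account: domestic pension funds' purchases of foreign equities 431.8, foreign purchases of equities on the domestic stock exchange 765.8, new loans extended by domestic banks to foreign borrowers 805.3; capital account: sale of embassy land to a foreign government 70.4.)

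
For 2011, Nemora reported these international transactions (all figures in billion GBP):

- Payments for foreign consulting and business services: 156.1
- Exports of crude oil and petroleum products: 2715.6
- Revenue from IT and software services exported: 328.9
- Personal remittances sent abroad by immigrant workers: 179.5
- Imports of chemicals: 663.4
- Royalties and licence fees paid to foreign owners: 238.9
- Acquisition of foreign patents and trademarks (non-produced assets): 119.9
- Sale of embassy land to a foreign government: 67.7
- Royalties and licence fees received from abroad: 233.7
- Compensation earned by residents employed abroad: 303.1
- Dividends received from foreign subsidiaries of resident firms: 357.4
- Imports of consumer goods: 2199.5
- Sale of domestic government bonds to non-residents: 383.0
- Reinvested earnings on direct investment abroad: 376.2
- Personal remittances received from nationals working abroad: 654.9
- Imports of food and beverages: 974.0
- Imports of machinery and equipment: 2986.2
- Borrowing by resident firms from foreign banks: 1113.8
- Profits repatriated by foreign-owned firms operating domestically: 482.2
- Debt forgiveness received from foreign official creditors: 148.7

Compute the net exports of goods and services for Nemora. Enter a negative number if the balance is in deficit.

Goods: -663.4 + 2715.6 - 974.0 - 2986.2 - 2199.5 = -4107.5
Services: -156.1 + 233.7 + 328.9 - 238.9 = 167.6
Trade balance = -4107.5 + 167.6 = -3939.9
(Excluded from the trade balance — secondary income: personal remittances sent abroad by immigrant workers 179.5, personal remittances received from nationals working abroad 654.9; capital account: acquisition of foreign patents and trademarks (non-produced assets) 119.9, sale of embassy land to a foreign government 67.7, debt forgiveness received from foreign official creditors 148.7; primary income: compensation earned by residents employed abroad 303.1, dividends received from foreign subsidiaries of resident firms 357.4, reinvested earnings on direct investment abroad 376.2, profits repatriated by foreign-owned firms operating domestically 482.2; financial account: sale of domestic government bonds to non-residents 383.0, borrowing by resident firms from foreign banks 1113.8.)

-3939.9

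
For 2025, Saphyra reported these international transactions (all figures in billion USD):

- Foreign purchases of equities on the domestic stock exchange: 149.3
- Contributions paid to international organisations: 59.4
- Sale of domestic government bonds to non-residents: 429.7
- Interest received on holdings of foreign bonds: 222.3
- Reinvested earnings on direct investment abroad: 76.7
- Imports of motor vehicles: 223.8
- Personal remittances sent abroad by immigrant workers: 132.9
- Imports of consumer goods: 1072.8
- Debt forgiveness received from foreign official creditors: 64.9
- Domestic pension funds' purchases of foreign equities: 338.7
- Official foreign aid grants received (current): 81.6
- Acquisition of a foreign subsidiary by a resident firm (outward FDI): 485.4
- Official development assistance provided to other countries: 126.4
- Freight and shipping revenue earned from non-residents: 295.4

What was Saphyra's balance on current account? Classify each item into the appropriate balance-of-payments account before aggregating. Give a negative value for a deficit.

-939.3

Goods: -223.8 - 1072.8 = -1296.6
Services: 295.4
Primary income: 222.3 + 76.7 = 299.0
Secondary income: -59.4 + 81.6 - 132.9 - 126.4 = -237.1
Current account = (-1296.6) + 295.4 + 299.0 + (-237.1) = -939.3
(Excluded from the current account — financial account: foreign purchases of equities on the domestic stock exchange 149.3, sale of domestic government bonds to non-residents 429.7, domestic pension funds' purchases of foreign equities 338.7, acquisition of a foreign subsidiary by a resident firm (outward FDI) 485.4; capital account: debt forgiveness received from foreign official creditors 64.9.)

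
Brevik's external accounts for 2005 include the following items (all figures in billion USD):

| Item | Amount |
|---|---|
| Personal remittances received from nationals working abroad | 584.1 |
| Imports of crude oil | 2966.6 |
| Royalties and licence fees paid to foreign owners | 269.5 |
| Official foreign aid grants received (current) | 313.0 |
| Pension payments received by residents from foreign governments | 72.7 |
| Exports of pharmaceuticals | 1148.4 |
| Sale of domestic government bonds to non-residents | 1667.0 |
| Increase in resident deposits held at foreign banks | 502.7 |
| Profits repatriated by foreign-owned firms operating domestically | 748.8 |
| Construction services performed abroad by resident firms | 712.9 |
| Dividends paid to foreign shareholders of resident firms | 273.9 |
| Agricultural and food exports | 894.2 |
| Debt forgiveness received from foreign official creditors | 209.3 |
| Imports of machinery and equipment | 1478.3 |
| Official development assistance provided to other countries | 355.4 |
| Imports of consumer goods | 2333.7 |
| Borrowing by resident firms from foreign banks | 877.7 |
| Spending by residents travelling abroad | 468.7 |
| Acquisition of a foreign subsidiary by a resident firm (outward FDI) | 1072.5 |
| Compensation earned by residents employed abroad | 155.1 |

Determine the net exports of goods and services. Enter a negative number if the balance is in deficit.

-4761.3

Goods: -1478.3 + 1148.4 - 2966.6 - 2333.7 + 894.2 = -4736.0
Services: -468.7 - 269.5 + 712.9 = -25.3
Trade balance = -4736.0 + (-25.3) = -4761.3
(Excluded from the trade balance — secondary income: personal remittances received from nationals working abroad 584.1, official foreign aid grants received (current) 313.0, pension payments received by residents from foreign governments 72.7, official development assistance provided to other countries 355.4; financial account: sale of domestic government bonds to non-residents 1667.0, increase in resident deposits held at foreign banks 502.7, borrowing by resident firms from foreign banks 877.7, acquisition of a foreign subsidiary by a resident firm (outward FDI) 1072.5; primary income: profits repatriated by foreign-owned firms operating domestically 748.8, dividends paid to foreign shareholders of resident firms 273.9, compensation earned by residents employed abroad 155.1; capital account: debt forgiveness received from foreign official creditors 209.3.)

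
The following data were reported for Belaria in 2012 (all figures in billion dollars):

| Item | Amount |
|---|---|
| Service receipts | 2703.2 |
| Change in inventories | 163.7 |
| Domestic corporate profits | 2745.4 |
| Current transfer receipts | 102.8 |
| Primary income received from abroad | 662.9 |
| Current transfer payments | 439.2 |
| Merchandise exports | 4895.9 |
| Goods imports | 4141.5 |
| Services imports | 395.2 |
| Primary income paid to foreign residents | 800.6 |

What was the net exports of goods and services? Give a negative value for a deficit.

3062.4

Goods balance = 4895.9 - 4141.5 = 754.4
Services balance = 2703.2 - 395.2 = 2308.0
Trade balance (goods + services) = 754.4 + 2308.0 = 3062.4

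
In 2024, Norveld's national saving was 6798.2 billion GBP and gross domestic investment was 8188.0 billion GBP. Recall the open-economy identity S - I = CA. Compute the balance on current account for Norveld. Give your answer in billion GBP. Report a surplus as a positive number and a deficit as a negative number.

CA = S - I = 6798.2 - 8188.0 = -1389.8

-1389.8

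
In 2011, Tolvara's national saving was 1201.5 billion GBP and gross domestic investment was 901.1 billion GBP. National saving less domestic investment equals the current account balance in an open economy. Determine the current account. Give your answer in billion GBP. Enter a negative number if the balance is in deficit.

300.4

S - I = CA (net lending to the rest of the world).
CA = S - I = 1201.5 - 901.1 = 300.4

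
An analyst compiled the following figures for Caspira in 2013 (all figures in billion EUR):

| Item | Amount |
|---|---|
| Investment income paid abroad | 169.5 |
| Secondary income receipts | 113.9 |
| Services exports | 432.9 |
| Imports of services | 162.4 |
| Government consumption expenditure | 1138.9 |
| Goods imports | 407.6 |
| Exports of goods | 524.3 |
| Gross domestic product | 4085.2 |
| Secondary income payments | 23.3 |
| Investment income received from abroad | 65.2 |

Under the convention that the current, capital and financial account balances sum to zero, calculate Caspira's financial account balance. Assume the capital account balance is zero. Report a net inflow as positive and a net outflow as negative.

Goods balance = 524.3 - 407.6 = 116.7
Services balance = 432.9 - 162.4 = 270.5
Trade balance (goods + services) = 116.7 + 270.5 = 387.2
Net primary income = 65.2 - 169.5 = -104.3
Net secondary income = 113.9 - 23.3 = 90.6
Current account = 387.2 + (-104.3) + 90.6 = 373.5
Financial account = -(373.5) = -373.5

-373.5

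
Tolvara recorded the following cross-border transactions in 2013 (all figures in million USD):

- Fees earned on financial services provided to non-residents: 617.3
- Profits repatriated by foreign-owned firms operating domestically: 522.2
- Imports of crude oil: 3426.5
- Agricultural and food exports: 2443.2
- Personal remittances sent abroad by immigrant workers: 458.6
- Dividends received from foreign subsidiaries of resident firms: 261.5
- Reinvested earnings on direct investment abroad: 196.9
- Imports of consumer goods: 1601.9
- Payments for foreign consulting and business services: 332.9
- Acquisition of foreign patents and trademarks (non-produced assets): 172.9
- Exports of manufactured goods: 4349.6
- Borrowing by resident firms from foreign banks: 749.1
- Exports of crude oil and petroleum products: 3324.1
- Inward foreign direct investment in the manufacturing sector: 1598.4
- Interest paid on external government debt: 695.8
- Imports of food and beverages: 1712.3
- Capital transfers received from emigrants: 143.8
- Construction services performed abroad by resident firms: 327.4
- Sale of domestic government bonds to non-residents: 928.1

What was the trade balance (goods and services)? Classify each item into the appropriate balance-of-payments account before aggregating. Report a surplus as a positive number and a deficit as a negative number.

3988.0

Goods: -1712.3 + 3324.1 - 3426.5 + 2443.2 + 4349.6 - 1601.9 = 3376.2
Services: -332.9 + 617.3 + 327.4 = 611.8
Trade balance = 3376.2 + 611.8 = 3988.0
(Excluded from the trade balance — primary income: profits repatriated by foreign-owned firms operating domestically 522.2, dividends received from foreign subsidiaries of resident firms 261.5, reinvested earnings on direct investment abroad 196.9, interest paid on external government debt 695.8; secondary income: personal remittances sent abroad by immigrant workers 458.6; capital account: acquisition of foreign patents and trademarks (non-produced assets) 172.9, capital transfers received from emigrants 143.8; financial account: borrowing by resident firms from foreign banks 749.1, inward foreign direct investment in the manufacturing sector 1598.4, sale of domestic government bonds to non-residents 928.1.)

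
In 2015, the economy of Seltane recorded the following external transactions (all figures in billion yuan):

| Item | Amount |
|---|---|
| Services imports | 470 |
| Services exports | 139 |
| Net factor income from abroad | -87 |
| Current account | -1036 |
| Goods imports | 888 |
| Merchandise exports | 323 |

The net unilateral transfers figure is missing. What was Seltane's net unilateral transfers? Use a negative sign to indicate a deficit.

-53

Current account = goods balance + services balance + net primary income + net secondary income
Sum of the known components = -983
Net unilateral transfers = CA - (known components) = -1036 - (-983) = -53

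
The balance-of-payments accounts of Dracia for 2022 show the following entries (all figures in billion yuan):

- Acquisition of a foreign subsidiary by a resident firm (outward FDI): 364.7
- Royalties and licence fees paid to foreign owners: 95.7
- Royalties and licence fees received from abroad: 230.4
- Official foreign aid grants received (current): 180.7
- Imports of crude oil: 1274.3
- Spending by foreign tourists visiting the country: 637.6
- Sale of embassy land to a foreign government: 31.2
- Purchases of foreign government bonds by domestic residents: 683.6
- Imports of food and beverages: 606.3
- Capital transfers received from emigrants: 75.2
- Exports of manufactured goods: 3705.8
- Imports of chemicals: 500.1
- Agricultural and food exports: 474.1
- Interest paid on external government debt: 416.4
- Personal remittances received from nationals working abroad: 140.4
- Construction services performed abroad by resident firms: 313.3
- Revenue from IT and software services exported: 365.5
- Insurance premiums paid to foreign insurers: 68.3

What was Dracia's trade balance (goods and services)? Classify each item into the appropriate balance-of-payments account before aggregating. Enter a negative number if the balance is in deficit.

Goods: -606.3 + 3705.8 - 500.1 + 474.1 - 1274.3 = 1799.2
Services: 313.3 + 637.6 + 230.4 - 95.7 + 365.5 - 68.3 = 1382.8
Trade balance = 1799.2 + 1382.8 = 3182.0
(Excluded from the trade balance — financial account: acquisition of a foreign subsidiary by a resident firm (outward FDI) 364.7, purchases of foreign government bonds by domestic residents 683.6; secondary income: official foreign aid grants received (current) 180.7, personal remittances received from nationals working abroad 140.4; capital account: sale of embassy land to a foreign government 31.2, capital transfers received from emigrants 75.2; primary income: interest paid on external government debt 416.4.)

3182.0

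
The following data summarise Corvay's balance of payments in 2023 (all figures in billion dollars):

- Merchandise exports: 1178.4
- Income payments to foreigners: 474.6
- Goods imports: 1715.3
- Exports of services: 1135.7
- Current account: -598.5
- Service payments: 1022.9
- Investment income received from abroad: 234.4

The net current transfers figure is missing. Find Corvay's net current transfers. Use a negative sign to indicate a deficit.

65.8

Current account = goods balance + services balance + net primary income + net secondary income
Sum of the known components = -664.3
Net current transfers = CA - (known components) = -598.5 - (-664.3) = 65.8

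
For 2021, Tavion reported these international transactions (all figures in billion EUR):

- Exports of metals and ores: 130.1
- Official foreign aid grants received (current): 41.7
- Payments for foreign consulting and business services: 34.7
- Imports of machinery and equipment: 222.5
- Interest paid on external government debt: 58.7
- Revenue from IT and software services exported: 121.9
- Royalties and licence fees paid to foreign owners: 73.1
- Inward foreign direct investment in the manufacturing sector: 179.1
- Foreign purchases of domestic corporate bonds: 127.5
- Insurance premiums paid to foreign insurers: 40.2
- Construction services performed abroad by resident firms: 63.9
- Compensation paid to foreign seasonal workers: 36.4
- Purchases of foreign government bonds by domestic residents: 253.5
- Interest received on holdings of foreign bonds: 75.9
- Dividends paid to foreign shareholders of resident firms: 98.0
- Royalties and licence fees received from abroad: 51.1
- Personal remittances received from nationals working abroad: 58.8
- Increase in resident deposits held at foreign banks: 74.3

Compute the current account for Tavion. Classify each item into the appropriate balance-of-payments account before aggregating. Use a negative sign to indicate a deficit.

-20.2

Goods: 130.1 - 222.5 = -92.4
Services: -34.7 - 73.1 - 40.2 + 121.9 + 51.1 + 63.9 = 88.9
Primary income: -98.0 - 36.4 - 58.7 + 75.9 = -117.2
Secondary income: 41.7 + 58.8 = 100.5
Current account = (-92.4) + 88.9 + (-117.2) + 100.5 = -20.2
(Excluded from the current account — financial account: inward foreign direct investment in the manufacturing sector 179.1, foreign purchases of domestic corporate bonds 127.5, purchases of foreign government bonds by domestic residents 253.5, increase in resident deposits held at foreign banks 74.3.)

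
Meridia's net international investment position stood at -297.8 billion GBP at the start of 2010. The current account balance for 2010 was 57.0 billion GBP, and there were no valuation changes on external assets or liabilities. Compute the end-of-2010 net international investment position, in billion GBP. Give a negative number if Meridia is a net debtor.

With no valuation effects, change in NIIP = current account = 57.0
End-of-year NIIP = -297.8 + 57.0 = -240.8

-240.8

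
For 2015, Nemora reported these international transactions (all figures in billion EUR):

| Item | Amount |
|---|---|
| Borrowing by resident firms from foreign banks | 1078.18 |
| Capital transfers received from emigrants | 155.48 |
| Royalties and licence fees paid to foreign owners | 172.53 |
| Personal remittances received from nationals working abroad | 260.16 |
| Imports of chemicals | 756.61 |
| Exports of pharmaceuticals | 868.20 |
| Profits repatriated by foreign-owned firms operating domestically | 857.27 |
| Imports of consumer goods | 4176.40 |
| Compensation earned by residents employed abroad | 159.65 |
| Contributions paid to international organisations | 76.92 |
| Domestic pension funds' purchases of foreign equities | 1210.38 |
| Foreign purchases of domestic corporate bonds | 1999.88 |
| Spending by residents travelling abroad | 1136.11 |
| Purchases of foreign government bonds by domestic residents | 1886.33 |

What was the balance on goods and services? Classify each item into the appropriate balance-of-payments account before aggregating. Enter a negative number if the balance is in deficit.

Goods: -4176.40 - 756.61 + 868.20 = -4064.81
Services: -1136.11 - 172.53 = -1308.64
Trade balance = -4064.81 + (-1308.64) = -5373.45
(Excluded from the trade balance — financial account: borrowing by resident firms from foreign banks 1078.18, domestic pension funds' purchases of foreign equities 1210.38, foreign purchases of domestic corporate bonds 1999.88, purchases of foreign government bonds by domestic residents 1886.33; capital account: capital transfers received from emigrants 155.48; secondary income: personal remittances received from nationals working abroad 260.16, contributions paid to international organisations 76.92; primary income: profits repatriated by foreign-owned firms operating domestically 857.27, compensation earned by residents employed abroad 159.65.)

-5373.45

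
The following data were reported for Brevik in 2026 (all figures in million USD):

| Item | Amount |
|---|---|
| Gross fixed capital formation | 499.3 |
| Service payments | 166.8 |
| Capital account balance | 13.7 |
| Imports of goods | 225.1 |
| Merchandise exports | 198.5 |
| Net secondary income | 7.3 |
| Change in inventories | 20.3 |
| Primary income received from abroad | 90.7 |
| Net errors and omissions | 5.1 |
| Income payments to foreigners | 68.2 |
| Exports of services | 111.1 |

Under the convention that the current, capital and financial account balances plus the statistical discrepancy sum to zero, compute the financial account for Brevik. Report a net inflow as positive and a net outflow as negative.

Goods balance = 198.5 - 225.1 = -26.6
Services balance = 111.1 - 166.8 = -55.7
Trade balance (goods + services) = -26.6 + (-55.7) = -82.3
Net primary income = 90.7 - 68.2 = 22.5
Net secondary income = 7.3
Current account = -82.3 + 22.5 + 7.3 = -52.5
Financial account = -(-52.5 + 13.7 + 5.1) = 33.7

33.7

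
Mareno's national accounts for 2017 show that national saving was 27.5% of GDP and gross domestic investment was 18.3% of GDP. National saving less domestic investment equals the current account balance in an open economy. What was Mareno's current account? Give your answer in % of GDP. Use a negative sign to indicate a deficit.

9.2

S - I = CA (net lending to the rest of the world).
CA = S - I = 27.5 - 18.3 = 9.2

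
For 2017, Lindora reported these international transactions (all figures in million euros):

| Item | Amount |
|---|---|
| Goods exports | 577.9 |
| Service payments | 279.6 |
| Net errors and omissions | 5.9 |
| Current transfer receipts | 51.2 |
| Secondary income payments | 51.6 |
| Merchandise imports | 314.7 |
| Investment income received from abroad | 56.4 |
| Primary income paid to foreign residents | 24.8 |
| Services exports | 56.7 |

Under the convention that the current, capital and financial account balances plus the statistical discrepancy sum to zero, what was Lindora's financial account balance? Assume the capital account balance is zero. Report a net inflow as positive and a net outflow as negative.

-77.4

Goods balance = 577.9 - 314.7 = 263.2
Services balance = 56.7 - 279.6 = -222.9
Trade balance (goods + services) = 263.2 + (-222.9) = 40.3
Net primary income = 56.4 - 24.8 = 31.6
Net secondary income = 51.2 - 51.6 = -0.4
Current account = 40.3 + 31.6 + (-0.4) = 71.5
Financial account = -(71.5 + 5.9) = -77.4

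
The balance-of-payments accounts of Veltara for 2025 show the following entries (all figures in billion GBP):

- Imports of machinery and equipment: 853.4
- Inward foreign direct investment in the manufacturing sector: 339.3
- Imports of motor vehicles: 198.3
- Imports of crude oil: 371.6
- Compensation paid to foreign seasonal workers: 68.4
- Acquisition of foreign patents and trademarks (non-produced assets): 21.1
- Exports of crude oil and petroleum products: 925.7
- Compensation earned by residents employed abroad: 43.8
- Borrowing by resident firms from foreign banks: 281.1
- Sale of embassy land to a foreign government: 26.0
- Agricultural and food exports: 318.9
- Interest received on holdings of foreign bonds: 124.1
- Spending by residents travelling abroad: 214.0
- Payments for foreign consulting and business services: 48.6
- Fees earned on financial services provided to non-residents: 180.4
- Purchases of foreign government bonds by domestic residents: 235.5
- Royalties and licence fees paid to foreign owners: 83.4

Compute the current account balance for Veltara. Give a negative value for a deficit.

Goods: 318.9 + 925.7 - 853.4 - 198.3 - 371.6 = -178.7
Services: -48.6 - 83.4 - 214.0 + 180.4 = -165.6
Primary income: -68.4 + 43.8 + 124.1 = 99.5
Current account = (-178.7) + (-165.6) + 99.5 = -244.8
(Excluded from the current account — financial account: inward foreign direct investment in the manufacturing sector 339.3, borrowing by resident firms from foreign banks 281.1, purchases of foreign government bonds by domestic residents 235.5; capital account: acquisition of foreign patents and trademarks (non-produced assets) 21.1, sale of embassy land to a foreign government 26.0.)

-244.8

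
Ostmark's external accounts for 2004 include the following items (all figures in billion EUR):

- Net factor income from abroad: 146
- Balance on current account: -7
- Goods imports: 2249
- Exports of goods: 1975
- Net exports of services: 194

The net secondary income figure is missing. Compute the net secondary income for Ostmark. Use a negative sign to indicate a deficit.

-73

Current account = goods balance + services balance + net primary income + net secondary income
Sum of the known components = 66
Net secondary income = CA - (known components) = -7 - 66 = -73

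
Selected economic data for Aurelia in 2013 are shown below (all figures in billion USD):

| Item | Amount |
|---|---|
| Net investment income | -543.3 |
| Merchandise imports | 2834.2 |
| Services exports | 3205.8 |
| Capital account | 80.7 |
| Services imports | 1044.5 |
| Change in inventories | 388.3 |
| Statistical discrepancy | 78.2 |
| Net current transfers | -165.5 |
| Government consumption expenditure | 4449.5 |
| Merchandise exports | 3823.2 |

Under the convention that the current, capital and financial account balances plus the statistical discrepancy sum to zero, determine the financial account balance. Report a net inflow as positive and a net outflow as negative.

-2600.4

Goods balance = 3823.2 - 2834.2 = 989.0
Services balance = 3205.8 - 1044.5 = 2161.3
Trade balance (goods + services) = 989.0 + 2161.3 = 3150.3
Net primary income = -543.3
Net secondary income = -165.5
Current account = 3150.3 + (-543.3) + (-165.5) = 2441.5
Financial account = -(2441.5 + 80.7 + 78.2) = -2600.4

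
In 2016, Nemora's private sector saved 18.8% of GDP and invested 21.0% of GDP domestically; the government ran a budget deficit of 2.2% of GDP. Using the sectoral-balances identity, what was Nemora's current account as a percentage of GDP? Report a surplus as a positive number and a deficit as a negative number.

By the sectoral-balances identity, CA = (S_private - I) + (T - G).
Private balance = 18.8 - 21.0 = -2.2
Government balance (T - G) = -2.2
CA = -2.2 + (-2.2) = -4.4

-4.4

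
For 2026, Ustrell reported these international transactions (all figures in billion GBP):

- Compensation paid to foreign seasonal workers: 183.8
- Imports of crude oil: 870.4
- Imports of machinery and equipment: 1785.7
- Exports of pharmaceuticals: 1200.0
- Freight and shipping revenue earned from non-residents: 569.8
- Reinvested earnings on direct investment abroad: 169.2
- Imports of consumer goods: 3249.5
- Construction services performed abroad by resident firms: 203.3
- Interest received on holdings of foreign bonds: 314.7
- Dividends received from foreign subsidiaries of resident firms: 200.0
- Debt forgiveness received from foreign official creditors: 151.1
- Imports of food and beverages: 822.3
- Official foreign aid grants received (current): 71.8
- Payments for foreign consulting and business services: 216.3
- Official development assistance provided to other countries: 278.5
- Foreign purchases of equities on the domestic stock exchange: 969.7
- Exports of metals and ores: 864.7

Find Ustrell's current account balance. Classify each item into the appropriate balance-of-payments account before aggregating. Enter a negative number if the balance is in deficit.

-3813.0

Goods: -3249.5 + 864.7 - 1785.7 - 870.4 - 822.3 + 1200.0 = -4663.2
Services: 569.8 + 203.3 - 216.3 = 556.8
Primary income: -183.8 + 169.2 + 200.0 + 314.7 = 500.1
Secondary income: -278.5 + 71.8 = -206.7
Current account = (-4663.2) + 556.8 + 500.1 + (-206.7) = -3813.0
(Excluded from the current account — capital account: debt forgiveness received from foreign official creditors 151.1; financial account: foreign purchases of equities on the domestic stock exchange 969.7.)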